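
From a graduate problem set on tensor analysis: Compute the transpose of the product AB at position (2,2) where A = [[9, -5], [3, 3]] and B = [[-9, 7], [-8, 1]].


(AB)^T_{ij} = (AB)_{ji} = sum_k A_{jk} B_{ki}.
For i=2, j=2 we need (AB)_{22}:
A_{21} * B_{12} = 3 * 7 = 21
A_{22} * B_{22} = 3 * 1 = 3
Sum = 21 + 3 = 24

24


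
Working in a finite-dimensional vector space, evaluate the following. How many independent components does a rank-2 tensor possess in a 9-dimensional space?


The number of components of a rank-r tensor in d dimensions is d^r.
Here d = 9 and r = 2.
9^2 = 81

81


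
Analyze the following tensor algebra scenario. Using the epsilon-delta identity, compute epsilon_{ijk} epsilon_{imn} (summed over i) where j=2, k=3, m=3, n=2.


Using the identity: epsilon_{ijk} epsilon_{imn} = delta_{jm} delta_{kn} - delta_{jn} delta_{km}.
delta_{23} = 0
delta_{32} = 0
delta_{22} = 1
delta_{33} = 1
Result = 0 * 0 - 1 * 1 = 0 - 1 = -1

-1


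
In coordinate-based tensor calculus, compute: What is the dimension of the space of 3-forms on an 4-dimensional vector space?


The dimension of the space of p-forms on an n-dimensional space is C(n, p).
n = 4, p = 3
C(4, 3) = 4! / (3! * 1!) = 4

4


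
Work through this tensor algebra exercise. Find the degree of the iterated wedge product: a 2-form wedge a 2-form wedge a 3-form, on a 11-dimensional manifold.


The degree of a wedge product is the sum of the degrees of the individual forms.
Degrees: 2, 2, 3
Total degree = 2 + 2 + 3 = 7

7


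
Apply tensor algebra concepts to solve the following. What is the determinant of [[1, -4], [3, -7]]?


For a 2x2 matrix [[a, b], [c, d]], det = a*d - b*c.
a = 1, b = -4, c = 3, d = -7
a*d = 1 * -7 = -7
b*c = -4 * 3 = -12
det = -7 - -12 = 5

5


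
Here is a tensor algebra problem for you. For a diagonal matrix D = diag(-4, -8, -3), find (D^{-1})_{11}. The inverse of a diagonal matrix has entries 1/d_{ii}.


For a diagonal matrix, the inverse has entries (D^{-1})_{ii} = 1/d_{ii}.
The diagonal entries are: d_{11} = -4, d_{22} = -8, d_{33} = -3
We need (D^{-1})_{11} = 1/d_{11} = 1/-4 = -1/4

-1/4


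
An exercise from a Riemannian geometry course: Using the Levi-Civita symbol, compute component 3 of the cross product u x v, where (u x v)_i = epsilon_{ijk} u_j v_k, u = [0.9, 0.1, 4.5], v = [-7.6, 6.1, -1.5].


(u x v)_3 = sum_{j,k} epsilon_{3jk} u_j v_k. Only permutations of (1,2,3) contribute; the two non-zero terms are:
eps_{312} u_1 v_2 = 1 * 0.9 * 6.1 = 5.49
eps_{321} u_2 v_1 = -1 * 0.1 * -7.6 = 0.76
(u x v)_3 = 6.25

6.25


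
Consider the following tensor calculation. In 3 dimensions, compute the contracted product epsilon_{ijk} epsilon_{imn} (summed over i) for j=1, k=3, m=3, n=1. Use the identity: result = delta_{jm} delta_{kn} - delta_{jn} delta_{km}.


Using the identity: epsilon_{ijk} epsilon_{imn} = delta_{jm} delta_{kn} - delta_{jn} delta_{km}.
delta_{13} = 0
delta_{31} = 0
delta_{11} = 1
delta_{33} = 1
Result = 0 * 0 - 1 * 1 = 0 - 1 = -1

-1


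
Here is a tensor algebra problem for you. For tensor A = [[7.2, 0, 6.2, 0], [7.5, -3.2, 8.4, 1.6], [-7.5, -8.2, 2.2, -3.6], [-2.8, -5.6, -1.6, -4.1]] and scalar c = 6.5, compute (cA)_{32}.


Scalar multiplication: (cA)_{ij} = c * A_{ij}.
c = 6.5
A_{32} = -8.2
(cA)_{32} = 6.5 * -8.2 = -53.3

-53.3


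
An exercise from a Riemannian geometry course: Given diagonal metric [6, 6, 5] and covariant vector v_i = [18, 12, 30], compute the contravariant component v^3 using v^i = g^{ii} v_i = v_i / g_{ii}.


To raise an index with a diagonal metric: v^i = v_i / g_{ii}.
For index 3: v_3 = 30, g_{33} = 5
v^3 = 30 / 5 = 6

6


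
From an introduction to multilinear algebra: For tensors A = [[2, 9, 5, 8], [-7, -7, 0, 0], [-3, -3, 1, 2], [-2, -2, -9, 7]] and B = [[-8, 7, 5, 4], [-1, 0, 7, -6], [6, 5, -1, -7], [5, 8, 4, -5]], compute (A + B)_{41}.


Tensor addition is component-wise: (A + B)_{ij} = A_{ij} + B_{ij}.
A_{41} = -2
B_{41} = 5
(A + B)_{41} = -2 + 5 = 3

3


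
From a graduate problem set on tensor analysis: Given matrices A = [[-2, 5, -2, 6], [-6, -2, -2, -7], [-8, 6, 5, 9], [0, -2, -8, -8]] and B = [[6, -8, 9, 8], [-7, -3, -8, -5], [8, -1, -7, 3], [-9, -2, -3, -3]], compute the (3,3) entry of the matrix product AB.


(AB)_{ij} = sum_k A_{ik} B_{kj}.
For i=3, j=3:
A_{31} * B_{13} = -8 * 9 = -72
A_{32} * B_{23} = 6 * -8 = -48
A_{33} * B_{33} = 5 * -7 = -35
A_{34} * B_{43} = 9 * -3 = -27
Sum = -72 + -48 + -35 + -27 = -182

-182


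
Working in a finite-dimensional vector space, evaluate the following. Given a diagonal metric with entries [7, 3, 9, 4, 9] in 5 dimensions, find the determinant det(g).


For a diagonal metric, the determinant is the product of diagonal entries.
Diagonal entries: 7, 3, 9, 4, 9
det(g) = 7 * 3 * 9 * 4 * 9 = 6804

6804


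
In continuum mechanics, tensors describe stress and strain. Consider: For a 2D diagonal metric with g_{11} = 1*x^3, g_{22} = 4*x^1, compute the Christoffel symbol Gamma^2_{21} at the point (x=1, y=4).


For a diagonal metric, Gamma^k_{ij} = (1/2) g^{kk} (dg_{ik}/dx_j + dg_{jk}/dx_i - dg_{ij}/dx_k).
The metric is diagonal, so g_{ab} = 0 for a != b.
At the given point: g_{11} = 1, g_{22} = 4
g^{22} = 1/4
dg_{22}/dx_1 = dg_{22}/dx_1 = 4
dg_{12}/dx_2 = 0 (off-diagonal)
dg_{21}/dx_2 = 0 (off-diagonal)
Numerator = 4 + 0 - 0 = 4
Gamma^2_{21} = 4 / (2 * 4) = 1/2

1/2


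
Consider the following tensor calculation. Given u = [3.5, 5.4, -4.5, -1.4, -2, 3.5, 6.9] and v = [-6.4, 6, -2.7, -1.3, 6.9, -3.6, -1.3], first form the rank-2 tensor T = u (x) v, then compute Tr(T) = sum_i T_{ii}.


The outer product gives T_{ij} = u_i v_j.
The trace (contraction) is Tr(T) = sum_i T_{ii} = sum_i u_i v_i.
Diagonal entries:
T_{11} = u_1 * v_1 = 3.5 * -6.4 = -22.4
T_{22} = u_2 * v_2 = 5.4 * 6 = 32.4
T_{33} = u_3 * v_3 = -4.5 * -2.7 = 12.15
T_{44} = u_4 * v_4 = -1.4 * -1.3 = 1.82
T_{55} = u_5 * v_5 = -2 * 6.9 = -13.8
T_{66} = u_6 * v_6 = 3.5 * -3.6 = -12.6
T_{77} = u_7 * v_7 = 6.9 * -1.3 = -8.97
Tr(T) = -22.4 + 32.4 + 12.15 + 1.82 + -13.8 + -12.6 + -8.97 = -11.4

-11.4


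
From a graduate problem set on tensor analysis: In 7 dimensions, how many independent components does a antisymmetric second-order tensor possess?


A antisymmetric rank-2 tensor in d dimensions has d(d-1)/2 independent components.
d = 7
d(d-1)/2 = 7 * 6 / 2 = 42 / 2 = 21

21


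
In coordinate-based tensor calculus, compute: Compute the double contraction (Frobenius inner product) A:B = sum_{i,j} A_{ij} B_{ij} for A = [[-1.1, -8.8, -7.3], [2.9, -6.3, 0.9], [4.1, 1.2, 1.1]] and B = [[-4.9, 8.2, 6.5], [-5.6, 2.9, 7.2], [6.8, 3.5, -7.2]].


A:B = sum over all i,j of A_{ij} * B_{ij}.
Row 1: -1.1*-4.9=5.39, -8.8*8.2=-72.16, -7.3*6.5=-47.45 => row sum = -114.22
Row 2: 2.9*-5.6=-16.24, -6.3*2.9=-18.27, 0.9*7.2=6.48 => row sum = -28.03
Row 3: 4.1*6.8=27.88, 1.2*3.5=4.2, 1.1*-7.2=-7.92 => row sum = 24.16
Total = -114.22 + -28.03 + 24.16 = -118.09

-118.09


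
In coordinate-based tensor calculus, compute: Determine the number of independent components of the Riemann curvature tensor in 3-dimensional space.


The Riemann tensor in d dimensions has d^2(d^2 - 1)/12 independent components.
d = 3, so d^2 = 9
d^2 - 1 = 8
d^2(d^2 - 1) = 9 * 8 = 72
Divide by 12: 72 / 12 = 6

6


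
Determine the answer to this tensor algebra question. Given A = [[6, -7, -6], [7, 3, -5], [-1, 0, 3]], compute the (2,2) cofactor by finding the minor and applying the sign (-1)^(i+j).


To find cofactor C_{22}, delete row 2 and column 2.
The resulting 2x2 submatrix is: [[6, -6], [-1, 3]]
Minor M_{22} = 6*3 - -6*-1
  = 18 - 6 = 12
Sign = (-1)^(2+2) = (-1)^4 = 1
Cofactor C_{22} = 1 * 12 = 12

12


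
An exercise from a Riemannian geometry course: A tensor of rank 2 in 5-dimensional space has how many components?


The number of components of a rank-r tensor in d dimensions is d^r.
Here d = 5 and r = 2.
5^2 = 25

25


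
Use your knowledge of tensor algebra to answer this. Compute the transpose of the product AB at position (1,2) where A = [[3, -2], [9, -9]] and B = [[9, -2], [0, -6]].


(AB)^T_{ij} = (AB)_{ji} = sum_k A_{jk} B_{ki}.
For i=1, j=2 we need (AB)_{21}:
A_{21} * B_{11} = 9 * 9 = 81
A_{22} * B_{21} = -9 * 0 = 0
Sum = 81 + 0 = 81

81


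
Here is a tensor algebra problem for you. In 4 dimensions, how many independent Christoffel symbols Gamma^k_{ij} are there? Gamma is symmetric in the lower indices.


Christoffel symbols Gamma^k_{ij} are symmetric in i,j, so there are d * d(d+1)/2 independent symbols.
d = 4
d(d+1)/2 = 4 * 5 / 2 = 10
Total = 4 * 10 = 40

40


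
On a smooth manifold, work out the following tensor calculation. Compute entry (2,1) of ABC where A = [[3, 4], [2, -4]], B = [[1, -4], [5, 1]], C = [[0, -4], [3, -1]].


(ABC)_{21} = sum_m (AB)_{2m} C_{m1}. First compute row 2 of AB.
(AB)_{21} = 2*1 + -4*5 = -18
(AB)_{22} = 2*-4 + -4*1 = -12
Now contract with column 1 of C:
(AB)_{21} * C_{11} = -18 * 0 = 0
(AB)_{22} * C_{21} = -12 * 3 = -36
(ABC)_{21} = 0 + -36 = -36

-36


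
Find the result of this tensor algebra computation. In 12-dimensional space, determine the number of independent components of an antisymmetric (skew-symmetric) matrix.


An antisymmetric rank-2 tensor satisfies A_{ij} = -A_{ji}, so diagonal entries are zero.
The independent components are the upper-triangular entries: C(n, 2) = n(n-1)/2.
n = 12
C(12, 2) = 12 * 11 / 2 = 132 / 2 = 66

66


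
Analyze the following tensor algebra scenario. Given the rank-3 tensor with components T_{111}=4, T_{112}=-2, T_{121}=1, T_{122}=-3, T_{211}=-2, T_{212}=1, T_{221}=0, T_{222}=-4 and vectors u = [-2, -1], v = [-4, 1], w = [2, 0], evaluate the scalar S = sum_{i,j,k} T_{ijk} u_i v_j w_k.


S = sum over i,j,k of T_{ijk} u_i v_j w_k. Expanding all 8 terms:
T_{111}*u_1*v_1*w_1 = 4*-2*-4*2 = 64  (running total: 64)
T_{112}*u_1*v_1*w_2 = -2*-2*-4*0 = 0  (running total: 64)
T_{121}*u_1*v_2*w_1 = 1*-2*1*2 = -4  (running total: 60)
T_{122}*u_1*v_2*w_2 = -3*-2*1*0 = 0  (running total: 60)
T_{211}*u_2*v_1*w_1 = -2*-1*-4*2 = -16  (running total: 44)
T_{212}*u_2*v_1*w_2 = 1*-1*-4*0 = 0  (running total: 44)
T_{221}*u_2*v_2*w_1 = 0*-1*1*2 = 0  (running total: 44)
T_{222}*u_2*v_2*w_2 = -4*-1*1*0 = 0  (running total: 44)
S = 44

44


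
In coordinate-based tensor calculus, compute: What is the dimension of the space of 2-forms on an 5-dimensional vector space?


The dimension of the space of p-forms on an n-dimensional space is C(n, p).
n = 5, p = 2
C(5, 2) = 5! / (2! * 3!) = 10

10


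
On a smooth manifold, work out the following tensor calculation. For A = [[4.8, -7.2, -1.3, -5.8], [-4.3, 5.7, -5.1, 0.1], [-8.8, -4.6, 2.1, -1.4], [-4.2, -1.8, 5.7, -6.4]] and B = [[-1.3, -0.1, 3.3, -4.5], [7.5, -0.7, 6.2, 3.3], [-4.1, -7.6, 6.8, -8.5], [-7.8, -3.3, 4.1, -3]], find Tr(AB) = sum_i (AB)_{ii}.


Tr(AB) = sum_i (AB)_{ii} where (AB)_{ii} = sum_k A_{ik} B_{ki}.
(AB)_{11} = 4.8*-1.3 + -7.2*7.5 + -1.3*-4.1 + -5.8*-7.8 = -9.67
(AB)_{22} = -4.3*-0.1 + 5.7*-0.7 + -5.1*-7.6 + 0.1*-3.3 = 34.87
(AB)_{33} = -8.8*3.3 + -4.6*6.2 + 2.1*6.8 + -1.4*4.1 = -49.02
(AB)_{44} = -4.2*-4.5 + -1.8*3.3 + 5.7*-8.5 + -6.4*-3 = -16.29
Tr(AB) = -9.67 + 34.87 + -49.02 + -16.29 = -40.11

-40.11


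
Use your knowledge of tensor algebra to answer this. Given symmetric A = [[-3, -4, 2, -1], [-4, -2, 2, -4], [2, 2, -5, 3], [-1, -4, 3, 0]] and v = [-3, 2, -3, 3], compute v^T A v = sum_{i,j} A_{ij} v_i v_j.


First compute Av:
(Av)_1 = -3*-3 + -4*2 + 2*-3 + -1*3 = -8
(Av)_2 = -4*-3 + -2*2 + 2*-3 + -4*3 = -10
(Av)_3 = 2*-3 + 2*2 + -5*-3 + 3*3 = 22
(Av)_4 = -1*-3 + -4*2 + 3*-3 + 0*3 = -14
Av = [-8, -10, 22, -14]
Then v^T (Av) = -3*-8 + 2*-10 + -3*22 + 3*-14
= 24 + -20 + -66 + -42 = -104

-104


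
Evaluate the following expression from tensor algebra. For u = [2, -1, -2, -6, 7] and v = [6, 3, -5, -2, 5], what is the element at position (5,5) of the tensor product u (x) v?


The outer product entry T_{ij} = u_i * v_j.
We need i=5, j=5.
u_5 = 7, v_5 = 5
T_{5,5} = 7 * 5 = 35

35


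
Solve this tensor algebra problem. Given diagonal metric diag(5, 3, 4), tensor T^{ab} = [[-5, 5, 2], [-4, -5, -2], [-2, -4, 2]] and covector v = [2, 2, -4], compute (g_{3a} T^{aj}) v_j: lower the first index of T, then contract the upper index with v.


Step 1: lower the first index. For a diagonal metric, g_{ia} T^{aj} = g_{ii} T^{ij} (no sum on i).
g_{33} = 4
S_3{}^1 = 4 * T^{31} = 4 * -2 = -8
S_3{}^2 = 4 * T^{32} = 4 * -4 = -16
S_3{}^3 = 4 * T^{33} = 4 * 2 = 8
Step 2: contract S_3{}^j with v_j.
S_3{}^1 * v_1 = -8 * 2 = -16
S_3{}^2 * v_2 = -16 * 2 = -32
S_3{}^3 * v_3 = 8 * -4 = -32
Result = -16 + -32 + -32 = -80

-80


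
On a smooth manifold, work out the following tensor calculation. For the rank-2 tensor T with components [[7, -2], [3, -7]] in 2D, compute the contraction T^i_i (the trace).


The contraction (trace) of a rank-2 tensor is the sum of its diagonal elements.
Diagonal entries: A[1,1] = 7, A[2,2] = -7
Tr(A) = 7 + -7 = 0

0


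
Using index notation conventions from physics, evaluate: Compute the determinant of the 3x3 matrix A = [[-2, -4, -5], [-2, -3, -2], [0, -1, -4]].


Expanding along the first row, det(A) = a11*M_11 - a12*M_12 + a13*M_13, where M_1j is the (1,j) minor.
Minor M_11 = -3*-4 - -2*-1 = 10
Minor M_12 = -2*-4 - -2*0 = 8
Minor M_13 = -2*-1 - -3*0 = 2
det = -2*(10) - -4*(8) + -5*(2)
    = -20 - -32 + -10
    = 2

2


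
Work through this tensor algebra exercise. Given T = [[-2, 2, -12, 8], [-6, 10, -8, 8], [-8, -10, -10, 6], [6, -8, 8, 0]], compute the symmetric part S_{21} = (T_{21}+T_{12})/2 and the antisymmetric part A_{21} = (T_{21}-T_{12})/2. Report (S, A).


T_{21} = -6
T_{12} = 2
S_{21} = (-6 + 2)/2 = -4/2 = -2
A_{21} = (-6 - 2)/2 = -8/2 = -4
Check: S + A = -2 + -4 = -6 = T_{21}.

(-2, -4)


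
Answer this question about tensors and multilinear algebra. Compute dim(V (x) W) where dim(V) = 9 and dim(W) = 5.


The dimension of a tensor product is the product of dimensions.
dim(V) = 9, dim(W) = 5
dim(V (x) W) = 9 * 5 = 45

45


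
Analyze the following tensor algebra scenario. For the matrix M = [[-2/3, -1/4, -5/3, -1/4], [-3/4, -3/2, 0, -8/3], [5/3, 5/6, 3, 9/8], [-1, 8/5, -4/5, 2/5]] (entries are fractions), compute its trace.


The trace is the sum of diagonal entries.
Diagonal: M[1,1] = -2/3, M[2,2] = -3/2, M[3,3] = 3, M[4,4] = 2/5
Tr(M) = -2/3 + -3/2 + 3 + 2/5
Computing step by step:
After adding M[1,1]: -2/3
After adding M[2,2]: -13/6
After adding M[3,3]: 5/6
After adding M[4,4]: 37/30
Tr(M) = 37/30

37/30


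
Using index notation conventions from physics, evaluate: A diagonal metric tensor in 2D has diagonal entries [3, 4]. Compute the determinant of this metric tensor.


For a diagonal metric, the determinant is the product of diagonal entries.
Diagonal entries: 3, 4
det(g) = 3 * 4 = 12

12


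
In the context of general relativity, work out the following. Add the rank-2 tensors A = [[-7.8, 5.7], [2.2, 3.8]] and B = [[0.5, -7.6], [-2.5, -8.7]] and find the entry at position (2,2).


Tensor addition is component-wise: (A + B)_{ij} = A_{ij} + B_{ij}.
A_{22} = 3.8
B_{22} = -8.7
(A + B)_{22} = 3.8 + -8.7 = -4.9

-4.9


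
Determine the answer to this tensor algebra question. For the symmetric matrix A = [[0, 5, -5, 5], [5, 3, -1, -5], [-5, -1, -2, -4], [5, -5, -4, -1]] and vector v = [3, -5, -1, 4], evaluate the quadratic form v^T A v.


First compute Av:
(Av)_1 = 0*3 + 5*-5 + -5*-1 + 5*4 = 0
(Av)_2 = 5*3 + 3*-5 + -1*-1 + -5*4 = -19
(Av)_3 = -5*3 + -1*-5 + -2*-1 + -4*4 = -24
(Av)_4 = 5*3 + -5*-5 + -4*-1 + -1*4 = 40
Av = [0, -19, -24, 40]
Then v^T (Av) = 3*0 + -5*-19 + -1*-24 + 4*40
= 0 + 95 + 24 + 160 = 279

279


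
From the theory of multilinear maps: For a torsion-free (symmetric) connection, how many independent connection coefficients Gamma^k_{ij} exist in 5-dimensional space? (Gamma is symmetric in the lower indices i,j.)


Christoffel symbols Gamma^k_{ij} are symmetric in i,j, so there are d * d(d+1)/2 independent symbols.
d = 5
d(d+1)/2 = 5 * 6 / 2 = 15
Total = 5 * 15 = 75

75


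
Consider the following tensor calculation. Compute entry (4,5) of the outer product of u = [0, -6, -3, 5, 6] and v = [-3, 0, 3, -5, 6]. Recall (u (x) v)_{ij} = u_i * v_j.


The outer product entry T_{ij} = u_i * v_j.
We need i=4, j=5.
u_4 = 5, v_5 = 6
T_{4,5} = 5 * 6 = 30

30


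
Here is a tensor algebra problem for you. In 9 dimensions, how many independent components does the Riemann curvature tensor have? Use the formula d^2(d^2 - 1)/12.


The Riemann tensor in d dimensions has d^2(d^2 - 1)/12 independent components.
d = 9, so d^2 = 81
d^2 - 1 = 80
d^2(d^2 - 1) = 81 * 80 = 6480
Divide by 12: 6480 / 12 = 540

540


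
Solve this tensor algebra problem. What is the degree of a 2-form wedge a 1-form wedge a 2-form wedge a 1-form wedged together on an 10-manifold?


The degree of a wedge product is the sum of the degrees of the individual forms.
Degrees: 2, 1, 2, 1
Total degree = 2 + 1 + 2 + 1 = 6

6


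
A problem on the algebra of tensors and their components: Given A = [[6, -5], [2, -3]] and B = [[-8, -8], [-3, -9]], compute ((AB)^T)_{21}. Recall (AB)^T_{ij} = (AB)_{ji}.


(AB)^T_{ij} = (AB)_{ji} = sum_k A_{jk} B_{ki}.
For i=2, j=1 we need (AB)_{12}:
A_{11} * B_{12} = 6 * -8 = -48
A_{12} * B_{22} = -5 * -9 = 45
Sum = -48 + 45 = -3

-3


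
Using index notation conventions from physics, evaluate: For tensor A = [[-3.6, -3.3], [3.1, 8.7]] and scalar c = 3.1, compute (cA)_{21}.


Scalar multiplication: (cA)_{ij} = c * A_{ij}.
c = 3.1
A_{21} = 3.1
(cA)_{21} = 3.1 * 3.1 = 9.61

9.61


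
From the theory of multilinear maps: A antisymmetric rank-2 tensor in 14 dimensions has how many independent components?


A antisymmetric rank-2 tensor in d dimensions has d(d-1)/2 independent components.
d = 14
d(d-1)/2 = 14 * 13 / 2 = 182 / 2 = 91

91


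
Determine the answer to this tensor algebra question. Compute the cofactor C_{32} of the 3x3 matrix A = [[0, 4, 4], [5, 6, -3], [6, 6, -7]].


To find cofactor C_{32}, delete row 3 and column 2.
The resulting 2x2 submatrix is: [[0, 4], [5, -3]]
Minor M_{32} = 0*-3 - 4*5
  = 0 - 20 = -20
Sign = (-1)^(3+2) = (-1)^5 = -1
Cofactor C_{32} = -1 * -20 = 20

20


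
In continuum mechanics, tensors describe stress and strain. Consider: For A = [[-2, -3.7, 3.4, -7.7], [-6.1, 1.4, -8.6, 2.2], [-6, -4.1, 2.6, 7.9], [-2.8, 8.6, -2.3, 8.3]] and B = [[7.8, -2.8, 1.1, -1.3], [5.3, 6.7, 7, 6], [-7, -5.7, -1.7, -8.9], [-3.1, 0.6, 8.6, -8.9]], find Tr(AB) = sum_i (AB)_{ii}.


Tr(AB) = sum_i (AB)_{ii} where (AB)_{ii} = sum_k A_{ik} B_{ki}.
(AB)_{11} = -2*7.8 + -3.7*5.3 + 3.4*-7 + -7.7*-3.1 = -35.14
(AB)_{22} = -6.1*-2.8 + 1.4*6.7 + -8.6*-5.7 + 2.2*0.6 = 76.8
(AB)_{33} = -6*1.1 + -4.1*7 + 2.6*-1.7 + 7.9*8.6 = 28.22
(AB)_{44} = -2.8*-1.3 + 8.6*6 + -2.3*-8.9 + 8.3*-8.9 = 1.84
Tr(AB) = -35.14 + 76.8 + 28.22 + 1.84 = 71.72

71.72


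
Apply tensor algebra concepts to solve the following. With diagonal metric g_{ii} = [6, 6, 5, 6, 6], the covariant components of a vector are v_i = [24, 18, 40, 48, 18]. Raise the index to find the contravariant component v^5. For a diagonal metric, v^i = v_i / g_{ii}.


To raise an index with a diagonal metric: v^i = v_i / g_{ii}.
For index 5: v_5 = 18, g_{55} = 6
v^5 = 18 / 6 = 3

3


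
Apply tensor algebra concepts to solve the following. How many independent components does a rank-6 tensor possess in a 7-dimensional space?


The number of components of a rank-r tensor in d dimensions is d^r.
Here d = 7 and r = 6.
7^6 = 117649

117649


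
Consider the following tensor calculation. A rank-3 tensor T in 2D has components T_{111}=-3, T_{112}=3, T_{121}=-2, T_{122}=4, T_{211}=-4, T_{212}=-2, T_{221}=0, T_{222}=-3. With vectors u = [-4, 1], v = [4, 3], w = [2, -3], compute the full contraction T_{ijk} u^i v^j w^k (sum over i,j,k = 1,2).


S = sum over i,j,k of T_{ijk} u_i v_j w_k. Expanding all 8 terms:
T_{111}*u_1*v_1*w_1 = -3*-4*4*2 = 96  (running total: 96)
T_{112}*u_1*v_1*w_2 = 3*-4*4*-3 = 144  (running total: 240)
T_{121}*u_1*v_2*w_1 = -2*-4*3*2 = 48  (running total: 288)
T_{122}*u_1*v_2*w_2 = 4*-4*3*-3 = 144  (running total: 432)
T_{211}*u_2*v_1*w_1 = -4*1*4*2 = -32  (running total: 400)
T_{212}*u_2*v_1*w_2 = -2*1*4*-3 = 24  (running total: 424)
T_{221}*u_2*v_2*w_1 = 0*1*3*2 = 0  (running total: 424)
T_{222}*u_2*v_2*w_2 = -3*1*3*-3 = 27  (running total: 451)
S = 451

451


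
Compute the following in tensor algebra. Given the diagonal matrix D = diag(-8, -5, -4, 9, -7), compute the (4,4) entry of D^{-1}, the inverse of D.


For a diagonal matrix, the inverse has entries (D^{-1})_{ii} = 1/d_{ii}.
The diagonal entries are: d_{11} = -8, d_{22} = -5, d_{33} = -4, d_{44} = 9, d_{55} = -7
We need (D^{-1})_{44} = 1/d_{44} = 1/9 = 1/9

1/9


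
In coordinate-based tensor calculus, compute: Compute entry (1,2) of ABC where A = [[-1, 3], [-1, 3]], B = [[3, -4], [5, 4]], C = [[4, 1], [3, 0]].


(ABC)_{12} = sum_m (AB)_{1m} C_{m2}. First compute row 1 of AB.
(AB)_{11} = -1*3 + 3*5 = 12
(AB)_{12} = -1*-4 + 3*4 = 16
Now contract with column 2 of C:
(AB)_{11} * C_{12} = 12 * 1 = 12
(AB)_{12} * C_{22} = 16 * 0 = 0
(ABC)_{12} = 12 + 0 = 12

12


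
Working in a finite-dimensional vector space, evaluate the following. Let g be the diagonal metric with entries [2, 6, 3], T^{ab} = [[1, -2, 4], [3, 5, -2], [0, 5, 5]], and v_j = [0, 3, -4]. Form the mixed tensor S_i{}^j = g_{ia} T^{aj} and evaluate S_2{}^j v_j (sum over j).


Step 1: lower the first index. For a diagonal metric, g_{ia} T^{aj} = g_{ii} T^{ij} (no sum on i).
g_{22} = 6
S_2{}^1 = 6 * T^{21} = 6 * 3 = 18
S_2{}^2 = 6 * T^{22} = 6 * 5 = 30
S_2{}^3 = 6 * T^{23} = 6 * -2 = -12
Step 2: contract S_2{}^j with v_j.
S_2{}^1 * v_1 = 18 * 0 = 0
S_2{}^2 * v_2 = 30 * 3 = 90
S_2{}^3 * v_3 = -12 * -4 = 48
Result = 0 + 90 + 48 = 138

138


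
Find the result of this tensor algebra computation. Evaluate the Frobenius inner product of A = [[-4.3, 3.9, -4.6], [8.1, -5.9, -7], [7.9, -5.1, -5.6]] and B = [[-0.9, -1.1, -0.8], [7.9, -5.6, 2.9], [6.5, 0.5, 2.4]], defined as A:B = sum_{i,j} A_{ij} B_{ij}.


A:B = sum over all i,j of A_{ij} * B_{ij}.
Row 1: -4.3*-0.9=3.87, 3.9*-1.1=-4.29, -4.6*-0.8=3.68 => row sum = 3.26
Row 2: 8.1*7.9=63.99, -5.9*-5.6=33.04, -7*2.9=-20.3 => row sum = 76.73
Row 3: 7.9*6.5=51.35, -5.1*0.5=-2.55, -5.6*2.4=-13.44 => row sum = 35.36
Total = 3.26 + 76.73 + 35.36 = 115.35

115.35


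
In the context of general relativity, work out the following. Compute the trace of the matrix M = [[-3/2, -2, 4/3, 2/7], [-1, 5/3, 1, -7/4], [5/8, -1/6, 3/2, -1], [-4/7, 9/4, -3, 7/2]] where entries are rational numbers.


The trace is the sum of diagonal entries.
Diagonal: M[1,1] = -3/2, M[2,2] = 5/3, M[3,3] = 3/2, M[4,4] = 7/2
Tr(M) = -3/2 + 5/3 + 3/2 + 7/2
Computing step by step:
After adding M[1,1]: -3/2
After adding M[2,2]: 1/6
After adding M[3,3]: 5/3
After adding M[4,4]: 31/6
Tr(M) = 31/6

31/6


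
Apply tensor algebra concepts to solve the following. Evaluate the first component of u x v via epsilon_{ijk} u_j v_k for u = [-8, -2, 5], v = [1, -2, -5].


(u x v)_1 = sum_{j,k} epsilon_{1jk} u_j v_k. Only permutations of (1,2,3) contribute; the two non-zero terms are:
eps_{123} u_2 v_3 = 1 * -2 * -5 = 10
eps_{132} u_3 v_2 = -1 * 5 * -2 = 10
(u x v)_1 = 20

20


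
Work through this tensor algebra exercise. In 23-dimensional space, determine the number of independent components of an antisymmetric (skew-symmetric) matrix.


An antisymmetric rank-2 tensor satisfies A_{ij} = -A_{ji}, so diagonal entries are zero.
The independent components are the upper-triangular entries: C(n, 2) = n(n-1)/2.
n = 23
C(23, 2) = 23 * 22 / 2 = 506 / 2 = 253

253


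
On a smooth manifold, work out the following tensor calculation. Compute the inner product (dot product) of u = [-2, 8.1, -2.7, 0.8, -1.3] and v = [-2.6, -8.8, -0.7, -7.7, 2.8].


The inner product u . v = sum of u_i * v_i.
Term-by-term: -2 * -2.6, 8.1 * -8.8, -2.7 * -0.7, 0.8 * -7.7, -1.3 * 2.8
Products: 5.2, -71.28, 1.89, -6.16, -3.64
Sum = 5.2 + -71.28 + 1.89 + -6.16 + -3.64 = -73.99

-73.99


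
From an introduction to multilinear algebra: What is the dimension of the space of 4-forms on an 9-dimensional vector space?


The dimension of the space of p-forms on an n-dimensional space is C(n, p).
n = 9, p = 4
C(9, 4) = 9! / (4! * 5!) = 126

126


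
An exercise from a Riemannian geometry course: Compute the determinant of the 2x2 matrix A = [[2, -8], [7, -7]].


For a 2x2 matrix [[a, b], [c, d]], det = a*d - b*c.
a = 2, b = -8, c = 7, d = -7
a*d = 2 * -7 = -14
b*c = -8 * 7 = -56
det = -14 - -56 = 42

42


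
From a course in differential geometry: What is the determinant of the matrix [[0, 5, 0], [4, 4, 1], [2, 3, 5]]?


Expanding along the first row, det(A) = a11*M_11 - a12*M_12 + a13*M_13, where M_1j is the (1,j) minor.
Minor M_11 = 4*5 - 1*3 = 17
Minor M_12 = 4*5 - 1*2 = 18
Minor M_13 = 4*3 - 4*2 = 4
det = 0*(17) - 5*(18) + 0*(4)
    = 0 - 90 + 0
    = -90

-90


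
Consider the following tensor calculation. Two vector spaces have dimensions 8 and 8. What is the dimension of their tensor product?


The dimension of a tensor product is the product of dimensions.
dim(V) = 8, dim(W) = 8
dim(V (x) W) = 8 * 8 = 64

64


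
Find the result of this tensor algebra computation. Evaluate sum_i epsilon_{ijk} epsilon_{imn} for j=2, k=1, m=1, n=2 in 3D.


Using the identity: epsilon_{ijk} epsilon_{imn} = delta_{jm} delta_{kn} - delta_{jn} delta_{km}.
delta_{21} = 0
delta_{12} = 0
delta_{22} = 1
delta_{11} = 1
Result = 0 * 0 - 1 * 1 = 0 - 1 = -1

-1


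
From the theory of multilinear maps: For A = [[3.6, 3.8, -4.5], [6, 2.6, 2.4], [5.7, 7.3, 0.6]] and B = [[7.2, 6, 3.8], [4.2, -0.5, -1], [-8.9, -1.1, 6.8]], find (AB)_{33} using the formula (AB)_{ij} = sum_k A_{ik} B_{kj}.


(AB)_{ij} = sum_k A_{ik} B_{kj}.
For i=3, j=3:
A_{31} * B_{13} = 5.7 * 3.8 = 21.66
A_{32} * B_{23} = 7.3 * -1 = -7.3
A_{33} * B_{33} = 0.6 * 6.8 = 4.08
Sum = 21.66 + -7.3 + 4.08 = 18.44

18.44


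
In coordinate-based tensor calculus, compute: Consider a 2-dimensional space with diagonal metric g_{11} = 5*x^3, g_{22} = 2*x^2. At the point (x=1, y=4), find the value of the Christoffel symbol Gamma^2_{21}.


For a diagonal metric, Gamma^k_{ij} = (1/2) g^{kk} (dg_{ik}/dx_j + dg_{jk}/dx_i - dg_{ij}/dx_k).
The metric is diagonal, so g_{ab} = 0 for a != b.
At the given point: g_{11} = 5, g_{22} = 2
g^{22} = 1/2
dg_{22}/dx_1 = dg_{22}/dx_1 = 4
dg_{12}/dx_2 = 0 (off-diagonal)
dg_{21}/dx_2 = 0 (off-diagonal)
Numerator = 4 + 0 - 0 = 4
Gamma^2_{21} = 4 / (2 * 2) = 1

1


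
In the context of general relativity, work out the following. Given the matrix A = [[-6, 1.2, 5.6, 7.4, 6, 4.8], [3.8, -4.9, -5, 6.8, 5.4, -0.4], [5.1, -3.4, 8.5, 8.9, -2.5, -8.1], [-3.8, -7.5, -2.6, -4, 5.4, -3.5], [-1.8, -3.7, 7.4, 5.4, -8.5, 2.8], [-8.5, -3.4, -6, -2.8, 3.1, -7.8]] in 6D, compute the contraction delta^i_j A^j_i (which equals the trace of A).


The contraction (trace) of a rank-2 tensor is the sum of its diagonal elements.
Diagonal entries: A[1,1] = -6, A[2,2] = -4.9, A[3,3] = 8.5, A[4,4] = -4, A[5,5] = -8.5, A[6,6] = -7.8
Tr(A) = -6 + -4.9 + 8.5 + -4 + -8.5 + -7.8 = -22.7

-22.7


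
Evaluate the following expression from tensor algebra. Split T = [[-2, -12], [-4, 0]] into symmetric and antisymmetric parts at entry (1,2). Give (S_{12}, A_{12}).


T_{12} = -12
T_{21} = -4
S_{12} = (-12 + -4)/2 = -16/2 = -8
A_{12} = (-12 - -4)/2 = -8/2 = -4
Check: S + A = -8 + -4 = -12 = T_{12}.

(-8, -4)


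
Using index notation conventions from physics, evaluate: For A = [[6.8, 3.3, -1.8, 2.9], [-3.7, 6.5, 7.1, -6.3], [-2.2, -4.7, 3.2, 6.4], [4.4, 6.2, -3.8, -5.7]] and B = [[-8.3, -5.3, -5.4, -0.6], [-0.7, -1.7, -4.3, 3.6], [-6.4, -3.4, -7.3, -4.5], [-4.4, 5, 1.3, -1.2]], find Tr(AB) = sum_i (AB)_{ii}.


Tr(AB) = sum_i (AB)_{ii} where (AB)_{ii} = sum_k A_{ik} B_{ki}.
(AB)_{11} = 6.8*-8.3 + 3.3*-0.7 + -1.8*-6.4 + 2.9*-4.4 = -59.99
(AB)_{22} = -3.7*-5.3 + 6.5*-1.7 + 7.1*-3.4 + -6.3*5 = -47.08
(AB)_{33} = -2.2*-5.4 + -4.7*-4.3 + 3.2*-7.3 + 6.4*1.3 = 17.05
(AB)_{44} = 4.4*-0.6 + 6.2*3.6 + -3.8*-4.5 + -5.7*-1.2 = 43.62
Tr(AB) = -59.99 + -47.08 + 17.05 + 43.62 = -46.4

-46.4


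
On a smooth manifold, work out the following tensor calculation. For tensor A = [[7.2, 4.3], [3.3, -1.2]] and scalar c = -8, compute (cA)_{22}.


Scalar multiplication: (cA)_{ij} = c * A_{ij}.
c = -8
A_{22} = -1.2
(cA)_{22} = -8 * -1.2 = 9.6

9.6


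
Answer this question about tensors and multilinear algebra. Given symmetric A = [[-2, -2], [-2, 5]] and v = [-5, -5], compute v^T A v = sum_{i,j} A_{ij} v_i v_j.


First compute Av:
(Av)_1 = -2*-5 + -2*-5 = 20
(Av)_2 = -2*-5 + 5*-5 = -15
Av = [20, -15]
Then v^T (Av) = -5*20 + -5*-15
= -100 + 75 = -25

-25


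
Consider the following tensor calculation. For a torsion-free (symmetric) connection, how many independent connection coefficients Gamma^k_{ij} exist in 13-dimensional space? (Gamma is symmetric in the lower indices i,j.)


Christoffel symbols Gamma^k_{ij} are symmetric in i,j, so there are d * d(d+1)/2 independent symbols.
d = 13
d(d+1)/2 = 13 * 14 / 2 = 91
Total = 13 * 91 = 1183

1183


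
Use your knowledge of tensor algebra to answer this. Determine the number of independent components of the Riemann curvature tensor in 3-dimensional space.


The Riemann tensor in d dimensions has d^2(d^2 - 1)/12 independent components.
d = 3, so d^2 = 9
d^2 - 1 = 8
d^2(d^2 - 1) = 9 * 8 = 72
Divide by 12: 72 / 12 = 6

6


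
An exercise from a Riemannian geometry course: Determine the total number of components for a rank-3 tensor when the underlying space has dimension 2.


The number of components of a rank-r tensor in d dimensions is d^r.
Here d = 2 and r = 3.
2^3 = 8

8


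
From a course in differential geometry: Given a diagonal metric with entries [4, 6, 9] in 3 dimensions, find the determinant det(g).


For a diagonal metric, the determinant is the product of diagonal entries.
Diagonal entries: 4, 6, 9
det(g) = 4 * 6 * 9 = 216

216


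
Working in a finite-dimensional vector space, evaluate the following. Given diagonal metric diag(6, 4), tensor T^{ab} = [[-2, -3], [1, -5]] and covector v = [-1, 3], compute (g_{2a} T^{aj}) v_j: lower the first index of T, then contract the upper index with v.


Step 1: lower the first index. For a diagonal metric, g_{ia} T^{aj} = g_{ii} T^{ij} (no sum on i).
g_{22} = 4
S_2{}^1 = 4 * T^{21} = 4 * 1 = 4
S_2{}^2 = 4 * T^{22} = 4 * -5 = -20
Step 2: contract S_2{}^j with v_j.
S_2{}^1 * v_1 = 4 * -1 = -4
S_2{}^2 * v_2 = -20 * 3 = -60
Result = -4 + -60 = -64

-64


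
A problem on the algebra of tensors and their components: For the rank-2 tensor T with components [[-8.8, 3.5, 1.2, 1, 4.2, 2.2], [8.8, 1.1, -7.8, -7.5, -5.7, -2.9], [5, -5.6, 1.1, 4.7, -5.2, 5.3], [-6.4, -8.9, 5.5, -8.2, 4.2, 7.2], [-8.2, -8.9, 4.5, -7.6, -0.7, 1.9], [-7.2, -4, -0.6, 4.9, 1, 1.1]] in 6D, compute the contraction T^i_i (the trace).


The contraction (trace) of a rank-2 tensor is the sum of its diagonal elements.
Diagonal entries: A[1,1] = -8.8, A[2,2] = 1.1, A[3,3] = 1.1, A[4,4] = -8.2, A[5,5] = -0.7, A[6,6] = 1.1
Tr(A) = -8.8 + 1.1 + 1.1 + -8.2 + -0.7 + 1.1 = -14.4

-14.4


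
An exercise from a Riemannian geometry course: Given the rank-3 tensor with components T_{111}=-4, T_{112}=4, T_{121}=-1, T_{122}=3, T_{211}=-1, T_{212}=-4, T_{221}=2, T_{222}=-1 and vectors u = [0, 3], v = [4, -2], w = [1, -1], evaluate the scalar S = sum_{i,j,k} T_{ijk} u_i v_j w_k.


S = sum over i,j,k of T_{ijk} u_i v_j w_k. Expanding all 8 terms:
T_{111}*u_1*v_1*w_1 = -4*0*4*1 = 0  (running total: 0)
T_{112}*u_1*v_1*w_2 = 4*0*4*-1 = 0  (running total: 0)
T_{121}*u_1*v_2*w_1 = -1*0*-2*1 = 0  (running total: 0)
T_{122}*u_1*v_2*w_2 = 3*0*-2*-1 = 0  (running total: 0)
T_{211}*u_2*v_1*w_1 = -1*3*4*1 = -12  (running total: -12)
T_{212}*u_2*v_1*w_2 = -4*3*4*-1 = 48  (running total: 36)
T_{221}*u_2*v_2*w_1 = 2*3*-2*1 = -12  (running total: 24)
T_{222}*u_2*v_2*w_2 = -1*3*-2*-1 = -6  (running total: 18)
S = 18

18


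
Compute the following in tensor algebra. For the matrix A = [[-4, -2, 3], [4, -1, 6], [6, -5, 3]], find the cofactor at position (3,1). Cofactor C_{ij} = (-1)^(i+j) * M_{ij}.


To find cofactor C_{31}, delete row 3 and column 1.
The resulting 2x2 submatrix is: [[-2, 3], [-1, 6]]
Minor M_{31} = -2*6 - 3*-1
  = -12 - -3 = -9
Sign = (-1)^(3+1) = (-1)^4 = 1
Cofactor C_{31} = 1 * -9 = -9

-9


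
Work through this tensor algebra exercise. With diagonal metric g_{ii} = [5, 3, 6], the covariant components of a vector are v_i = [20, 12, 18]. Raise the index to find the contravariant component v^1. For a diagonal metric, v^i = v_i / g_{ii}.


To raise an index with a diagonal metric: v^i = v_i / g_{ii}.
For index 1: v_1 = 20, g_{11} = 5
v^1 = 20 / 5 = 4

4


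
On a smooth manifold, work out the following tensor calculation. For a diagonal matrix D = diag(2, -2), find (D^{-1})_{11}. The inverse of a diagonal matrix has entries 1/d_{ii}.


For a diagonal matrix, the inverse has entries (D^{-1})_{ii} = 1/d_{ii}.
The diagonal entries are: d_{11} = 2, d_{22} = -2
We need (D^{-1})_{11} = 1/d_{11} = 1/2 = 1/2

1/2


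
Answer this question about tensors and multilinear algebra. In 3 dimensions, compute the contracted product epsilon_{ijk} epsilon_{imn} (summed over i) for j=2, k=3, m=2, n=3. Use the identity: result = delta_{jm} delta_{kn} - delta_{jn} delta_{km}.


Using the identity: epsilon_{ijk} epsilon_{imn} = delta_{jm} delta_{kn} - delta_{jn} delta_{km}.
delta_{22} = 1
delta_{33} = 1
delta_{23} = 0
delta_{32} = 0
Result = 1 * 1 - 0 * 0 = 1 - 0 = 1

1


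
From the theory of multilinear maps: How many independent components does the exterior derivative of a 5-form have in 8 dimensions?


The exterior derivative of a p-form is a (p+1)-form.
Its number of independent components is C(n, p+1).
n = 8, p+1 = 6
C(8, 6) = 28

28


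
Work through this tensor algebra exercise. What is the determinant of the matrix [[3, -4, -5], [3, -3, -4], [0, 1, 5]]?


Expanding along the first row, det(A) = a11*M_11 - a12*M_12 + a13*M_13, where M_1j is the (1,j) minor.
Minor M_11 = -3*5 - -4*1 = -11
Minor M_12 = 3*5 - -4*0 = 15
Minor M_13 = 3*1 - -3*0 = 3
det = 3*(-11) - -4*(15) + -5*(3)
    = -33 - -60 + -15
    = 12

12


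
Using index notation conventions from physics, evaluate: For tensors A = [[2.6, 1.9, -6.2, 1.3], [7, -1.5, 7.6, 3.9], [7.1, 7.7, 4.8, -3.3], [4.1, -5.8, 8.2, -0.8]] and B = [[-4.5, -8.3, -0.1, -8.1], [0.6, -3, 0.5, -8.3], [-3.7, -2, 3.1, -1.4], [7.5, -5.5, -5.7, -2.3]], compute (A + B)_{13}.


Tensor addition is component-wise: (A + B)_{ij} = A_{ij} + B_{ij}.
A_{13} = -6.2
B_{13} = -0.1
(A + B)_{13} = -6.2 + -0.1 = -6.3

-6.3


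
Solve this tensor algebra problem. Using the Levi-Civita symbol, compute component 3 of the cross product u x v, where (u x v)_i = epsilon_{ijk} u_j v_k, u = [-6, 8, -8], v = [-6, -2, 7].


(u x v)_3 = sum_{j,k} epsilon_{3jk} u_j v_k. Only permutations of (1,2,3) contribute; the two non-zero terms are:
eps_{312} u_1 v_2 = 1 * -6 * -2 = 12
eps_{321} u_2 v_1 = -1 * 8 * -6 = 48
(u x v)_3 = 60

60


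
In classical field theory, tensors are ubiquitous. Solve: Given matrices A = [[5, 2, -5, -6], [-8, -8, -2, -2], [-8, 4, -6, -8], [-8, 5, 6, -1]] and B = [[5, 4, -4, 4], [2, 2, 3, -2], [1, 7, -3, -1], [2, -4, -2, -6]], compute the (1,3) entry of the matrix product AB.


(AB)_{ij} = sum_k A_{ik} B_{kj}.
For i=1, j=3:
A_{11} * B_{13} = 5 * -4 = -20
A_{12} * B_{23} = 2 * 3 = 6
A_{13} * B_{33} = -5 * -3 = 15
A_{14} * B_{43} = -6 * -2 = 12
Sum = -20 + 6 + 15 + 12 = 13

13


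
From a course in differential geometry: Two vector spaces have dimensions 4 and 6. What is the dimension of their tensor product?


The dimension of a tensor product is the product of dimensions.
dim(V) = 4, dim(W) = 6
dim(V (x) W) = 4 * 6 = 24

24


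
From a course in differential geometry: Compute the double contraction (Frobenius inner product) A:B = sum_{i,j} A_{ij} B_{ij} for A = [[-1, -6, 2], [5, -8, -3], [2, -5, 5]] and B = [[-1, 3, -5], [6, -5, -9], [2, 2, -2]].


A:B = sum over all i,j of A_{ij} * B_{ij}.
Row 1: -1*-1=1, -6*3=-18, 2*-5=-10 => row sum = -27
Row 2: 5*6=30, -8*-5=40, -3*-9=27 => row sum = 97
Row 3: 2*2=4, -5*2=-10, 5*-2=-10 => row sum = -16
Total = -27 + 97 + -16 = 54

54


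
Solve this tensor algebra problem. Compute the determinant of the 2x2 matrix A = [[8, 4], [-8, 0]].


For a 2x2 matrix [[a, b], [c, d]], det = a*d - b*c.
a = 8, b = 4, c = -8, d = 0
a*d = 8 * 0 = 0
b*c = 4 * -8 = -32
det = 0 - -32 = 32

32


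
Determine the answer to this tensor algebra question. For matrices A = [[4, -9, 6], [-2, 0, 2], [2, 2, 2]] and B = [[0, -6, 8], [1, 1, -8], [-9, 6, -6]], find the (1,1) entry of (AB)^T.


(AB)^T_{ij} = (AB)_{ji} = sum_k A_{jk} B_{ki}.
For i=1, j=1 we need (AB)_{11}:
A_{11} * B_{11} = 4 * 0 = 0
A_{12} * B_{21} = -9 * 1 = -9
A_{13} * B_{31} = 6 * -9 = -54
Sum = 0 + -9 + -54 = -63

-63


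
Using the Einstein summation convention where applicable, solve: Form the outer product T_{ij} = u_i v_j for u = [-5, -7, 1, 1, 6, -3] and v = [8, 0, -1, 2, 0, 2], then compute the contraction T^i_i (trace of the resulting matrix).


The outer product gives T_{ij} = u_i v_j.
The trace (contraction) is Tr(T) = sum_i T_{ii} = sum_i u_i v_i.
Diagonal entries:
T_{11} = u_1 * v_1 = -5 * 8 = -40
T_{22} = u_2 * v_2 = -7 * 0 = 0
T_{33} = u_3 * v_3 = 1 * -1 = -1
T_{44} = u_4 * v_4 = 1 * 2 = 2
T_{55} = u_5 * v_5 = 6 * 0 = 0
T_{66} = u_6 * v_6 = -3 * 2 = -6
Tr(T) = -40 + 0 + -1 + 2 + 0 + -6 = -45

-45


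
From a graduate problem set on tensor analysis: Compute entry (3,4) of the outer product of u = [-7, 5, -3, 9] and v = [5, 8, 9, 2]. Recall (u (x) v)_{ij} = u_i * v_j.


The outer product entry T_{ij} = u_i * v_j.
We need i=3, j=4.
u_3 = -3, v_4 = 2
T_{3,4} = -3 * 2 = -6

-6


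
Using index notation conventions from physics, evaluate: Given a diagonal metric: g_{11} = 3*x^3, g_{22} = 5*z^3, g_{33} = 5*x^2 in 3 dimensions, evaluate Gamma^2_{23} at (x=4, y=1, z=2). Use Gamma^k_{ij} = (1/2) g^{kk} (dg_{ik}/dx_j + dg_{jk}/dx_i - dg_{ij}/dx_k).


For a diagonal metric, Gamma^k_{ij} = (1/2) g^{kk} (dg_{ik}/dx_j + dg_{jk}/dx_i - dg_{ij}/dx_k).
The metric is diagonal, so g_{ab} = 0 for a != b.
At the given point: g_{11} = 192, g_{22} = 40, g_{33} = 80
g^{22} = 1/40
dg_{22}/dx_3 = dg_{22}/dx_3 = 60
dg_{32}/dx_2 = 0 (off-diagonal)
dg_{23}/dx_2 = 0 (off-diagonal)
Numerator = 60 + 0 - 0 = 60
Gamma^2_{23} = 60 / (2 * 40) = 3/4

3/4


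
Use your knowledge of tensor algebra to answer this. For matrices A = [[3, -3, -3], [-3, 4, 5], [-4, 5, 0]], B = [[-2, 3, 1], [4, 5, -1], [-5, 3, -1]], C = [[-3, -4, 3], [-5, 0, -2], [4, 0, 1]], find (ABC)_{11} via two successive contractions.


(ABC)_{11} = sum_m (AB)_{1m} C_{m1}. First compute row 1 of AB.
(AB)_{11} = 3*-2 + -3*4 + -3*-5 = -3
(AB)_{12} = 3*3 + -3*5 + -3*3 = -15
(AB)_{13} = 3*1 + -3*-1 + -3*-1 = 9
Now contract with column 1 of C:
(AB)_{11} * C_{11} = -3 * -3 = 9
(AB)_{12} * C_{21} = -15 * -5 = 75
(AB)_{13} * C_{31} = 9 * 4 = 36
(ABC)_{11} = 9 + 75 + 36 = 120

120


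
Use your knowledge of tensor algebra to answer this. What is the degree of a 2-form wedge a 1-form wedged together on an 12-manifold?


The degree of a wedge product is the sum of the degrees of the individual forms.
Degrees: 2, 1
Total degree = 2 + 1 = 3

3


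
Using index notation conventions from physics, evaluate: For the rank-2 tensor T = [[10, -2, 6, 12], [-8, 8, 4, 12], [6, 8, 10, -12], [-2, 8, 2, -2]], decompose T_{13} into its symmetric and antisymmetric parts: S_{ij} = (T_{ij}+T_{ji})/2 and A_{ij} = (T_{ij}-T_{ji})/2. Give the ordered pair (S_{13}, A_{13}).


T_{13} = 6
T_{31} = 6
S_{13} = (6 + 6)/2 = 12/2 = 6
A_{13} = (6 - 6)/2 = 0/2 = 0
Check: S + A = 6 + 0 = 6 = T_{13}.

(6, 0)


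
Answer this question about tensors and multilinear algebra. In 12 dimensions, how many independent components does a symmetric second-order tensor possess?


A symmetric rank-2 tensor in d dimensions has d(d+1)/2 independent components.
d = 12
d(d+1)/2 = 12 * 13 / 2 = 156 / 2 = 78

78
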